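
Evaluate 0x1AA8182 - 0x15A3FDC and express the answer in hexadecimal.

0x5041A6

Subtract column by column in base 16:
  2-C → 6 (borrow)
  8-D-1 → A (borrow)
  1-F-1 → 1 (borrow)
  8-3-1 → 4
  A-A → 0
  A-5 → 5
  1-1 → 0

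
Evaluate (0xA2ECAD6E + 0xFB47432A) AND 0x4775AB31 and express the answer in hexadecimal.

0x631A010

Add column by column in base 16, right to left:
  E+A = 8 carry 1
  6+2+1 = 9
  D+3 = 0 carry 1
  A+4+1 = F
  C+7 = 3 carry 1
  E+4+1 = 3 carry 1
  2+B+1 = E
  A+F = 9 carry 1
  final carry 1
Sum = 0x19E33F098; now AND with 0x4775AB31:
  1&0=0, 9&4=0, E&7=6, 3&7=3, 3&5=1, F&A=A, 0&B=0, 9&3=1, 8&1=0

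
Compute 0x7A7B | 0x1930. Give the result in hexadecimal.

0x7B7B

OR each hex digit independently (no carries):
  7|1=7, A|9=B, 7|3=7, B|0=B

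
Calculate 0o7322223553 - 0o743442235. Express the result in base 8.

0o6356561316

Subtract column by column in base 8:
  3-5 → 6 (borrow)
  5-3-1 → 1
  5-2 → 3
  3-2 → 1
  2-4 → 6 (borrow)
  2-4-1 → 5 (borrow)
  2-3-1 → 6 (borrow)
  2-4-1 → 5 (borrow)
  3-7-1 → 3 (borrow)
  7-0-1 → 6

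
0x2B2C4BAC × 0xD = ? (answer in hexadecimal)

0x2313FD7BC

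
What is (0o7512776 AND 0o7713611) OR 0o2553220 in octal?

0o7512776 AND 0o7713611 = 0o7512610.
Then OR with 0o2553220.

0o7553630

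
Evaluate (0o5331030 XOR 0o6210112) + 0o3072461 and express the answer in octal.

First 0o5331030 XOR 0o6210112 = 0o3121122.
Add column by column in base 8, right to left:
  2+1 = 3
  2+6 = 0 carry 1
  1+4+1 = 6
  1+2 = 3
  2+7 = 1 carry 1
  1+0+1 = 2
  3+3 = 6

0o6213603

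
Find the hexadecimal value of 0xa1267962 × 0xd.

Multiply each base-16 digit by 13, carrying:
  2×13 = 26 → write a carry 1
  6×13+1 = 79 → write f carry 4
  9×13+4 = 121 → write 9 carry 7
  7×13+7 = 98 → write 2 carry 6
  6×13+6 = 84 → write 4 carry 5
  2×13+5 = 31 → write f carry 1
  1×13+1 = 14 → write e
  a×13 = 130 → write 2 carry 8
  remaining carry: 8

0x82ef429fa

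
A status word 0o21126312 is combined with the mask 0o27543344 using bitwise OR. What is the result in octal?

OR each oct digit independently (no carries):
  2|2=2, 1|7=7, 1|5=5, 2|4=6, 6|3=7, 3|3=3, 1|4=5, 2|4=6

0o27567356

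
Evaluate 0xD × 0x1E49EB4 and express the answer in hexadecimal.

0x189C0F24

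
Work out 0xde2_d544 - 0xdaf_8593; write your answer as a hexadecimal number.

0x334fb1

Subtract column by column in base 16:
  4-3 → 1
  4-9 → b (borrow)
  5-5-1 → f (borrow)
  d-8-1 → 4
  2-f → 3 (borrow)
  e-a-1 → 3
  d-d → 0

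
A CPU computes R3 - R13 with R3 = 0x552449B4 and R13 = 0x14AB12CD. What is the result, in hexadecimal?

Subtract column by column in base 16:
  4-D → 7 (borrow)
  B-C-1 → E (borrow)
  9-2-1 → 6
  4-1 → 3
  4-B → 9 (borrow)
  2-A-1 → 7 (borrow)
  5-4-1 → 0
  5-1 → 4

0x407936E7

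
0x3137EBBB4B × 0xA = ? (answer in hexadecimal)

0x1EC2F3550EE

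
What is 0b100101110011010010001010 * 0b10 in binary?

Multiply each base-2 digit by 2, carrying:
  0×2 = 0 → write 0
  1×2 = 2 → write 0 carry 1
  0×2+1 = 1 → write 1
  1×2 = 2 → write 0 carry 1
  0×2+1 = 1 → write 1
  0×2 = 0 → write 0
  0×2 = 0 → write 0
  1×2 = 2 → write 0 carry 1
  0×2+1 = 1 → write 1
  0×2 = 0 → write 0
  1×2 = 2 → write 0 carry 1
  0×2+1 = 1 → write 1
  1×2 = 2 → write 0 carry 1
  1×2+1 = 3 → write 1 carry 1
  0×2+1 = 1 → write 1
  0×2 = 0 → write 0
  1×2 = 2 → write 0 carry 1
  1×2+1 = 3 → write 1 carry 1
  1×2+1 = 3 → write 1 carry 1
  0×2+1 = 1 → write 1
  1×2 = 2 → write 0 carry 1
  0×2+1 = 1 → write 1
  0×2 = 0 → write 0
  1×2 = 2 → write 0 carry 1
  remaining carry: 1

0b1001011100110100100010100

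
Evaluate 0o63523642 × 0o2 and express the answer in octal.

0o147247504

Multiply each base-8 digit by 2, carrying:
  2×2 = 4 → write 4
  4×2 = 8 → write 0 carry 1
  6×2+1 = 13 → write 5 carry 1
  3×2+1 = 7 → write 7
  2×2 = 4 → write 4
  5×2 = 10 → write 2 carry 1
  3×2+1 = 7 → write 7
  6×2 = 12 → write 4 carry 1
  remaining carry: 1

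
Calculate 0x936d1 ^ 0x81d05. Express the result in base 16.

0x12bd4

XOR each hex digit independently (no carries):
  9^8=1, 3^1=2, 6^d=b, d^0=d, 1^5=4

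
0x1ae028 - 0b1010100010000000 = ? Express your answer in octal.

0o6433650

0x1ae028 = 0o6560050 in octal.
0b1010100010000000 = 0o124200 in octal.
Subtract column by column in base 8:
  0-0 → 0
  5-0 → 5
  0-2 → 6 (borrow)
  0-4-1 → 3 (borrow)
  6-2-1 → 3
  5-1 → 4
  6-0 → 6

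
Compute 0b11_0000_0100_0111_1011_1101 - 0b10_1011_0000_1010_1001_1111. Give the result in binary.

0b1010011110100011110

Subtract column by column in base 2:
  1-1 → 0
  0-1 → 1 (borrow)
  1-1-1 → 1 (borrow)
  1-1-1 → 1 (borrow)
  1-1-1 → 1 (borrow)
  1-0-1 → 0
  0-0 → 0
  1-1 → 0
  1-0 → 1
  1-1 → 0
  1-0 → 1
  0-1 → 1 (borrow)
  0-0-1 → 1 (borrow)
  0-0-1 → 1 (borrow)
  1-0-1 → 0
  0-0 → 0
  0-1 → 1 (borrow)
  0-1-1 → 0 (borrow)
  0-0-1 → 1 (borrow)
  0-1-1 → 0 (borrow)
  1-0-1 → 0
  1-1 → 0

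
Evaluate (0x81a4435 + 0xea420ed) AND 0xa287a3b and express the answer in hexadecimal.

Add column by column in base 16, right to left:
  5+d = 2 carry 1
  3+e+1 = 2 carry 1
  4+0+1 = 5
  4+2 = 6
  a+4 = e
  1+a = b
  8+e = 6 carry 1
  final carry 1
Sum = 0x16be6522; now AND with 0xa287a3b:
  1&0=0, 6&a=2, b&2=2, e&8=8, 6&7=6, 5&a=0, 2&3=2, 2&b=2

0x2286022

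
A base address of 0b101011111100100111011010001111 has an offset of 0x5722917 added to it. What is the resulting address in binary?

0x5722917 = 0b101011100100010100100010111 in binary.
Add column by column in base 2, right to left:
  1+1 = 0 carry 1
  1+1+1 = 1 carry 1
  1+1+1 = 1 carry 1
  1+0+1 = 0 carry 1
  0+1+1 = 0 carry 1
  0+0+1 = 1
  0+0 = 0
  1+0 = 1
  0+1 = 1
  1+0 = 1
  1+0 = 1
  0+1 = 1
  1+0 = 1
  1+1 = 0 carry 1
  1+0+1 = 0 carry 1
  0+0+1 = 1
  0+0 = 0
  1+1 = 0 carry 1
  0+0+1 = 1
  0+0 = 0
  1+1 = 0 carry 1
  1+1+1 = 1 carry 1
  1+1+1 = 1 carry 1
  1+0+1 = 0 carry 1
  1+1+1 = 1 carry 1
  1+0+1 = 0 carry 1
  0+1+1 = 0 carry 1
  1+0+1 = 0 carry 1
  0+0+1 = 1
  1+0 = 1

0b110001011001001001111110100110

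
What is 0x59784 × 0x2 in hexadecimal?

0xb2f08

Multiply each base-16 digit by 2, carrying:
  4×2 = 8 → write 8
  8×2 = 16 → write 0 carry 1
  7×2+1 = 15 → write f
  9×2 = 18 → write 2 carry 1
  5×2+1 = 11 → write b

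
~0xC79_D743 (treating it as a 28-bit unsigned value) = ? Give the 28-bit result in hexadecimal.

0x38628BC

Each hex digit d becomes F−d:
  C→3, 7→8, 9→6, D→2, 7→8, 4→B, 3→C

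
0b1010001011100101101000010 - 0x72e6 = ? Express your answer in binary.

0b1010001010101100001011100

0x72e6 = 0b111001011100110 in binary.
Subtract column by column in base 2:
  0-0 → 0
  1-1 → 0
  0-1 → 1 (borrow)
  0-0-1 → 1 (borrow)
  0-0-1 → 1 (borrow)
  0-1-1 → 0 (borrow)
  1-1-1 → 1 (borrow)
  0-1-1 → 0 (borrow)
  1-0-1 → 0
  1-1 → 0
  0-0 → 0
  1-0 → 1
  0-1 → 1 (borrow)
  0-1-1 → 0 (borrow)
  1-1-1 → 1 (borrow)
  1-0-1 → 0
  1-0 → 1
  0-0 → 0
  1-0 → 1
  0-0 → 0
  0-0 → 0
  0-0 → 0
  1-0 → 1
  0-0 → 0
  1-0 → 1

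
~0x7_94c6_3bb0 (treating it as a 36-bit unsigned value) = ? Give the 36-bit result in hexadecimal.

Each hex digit d becomes f−d:
  7→8, 9→6, 4→b, c→3, 6→9, 3→c, b→4, b→4, 0→f

0x86b39c44f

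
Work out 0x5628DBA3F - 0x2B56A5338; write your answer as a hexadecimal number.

0x2AD236707

Subtract column by column in base 16:
  F-8 → 7
  3-3 → 0
  A-3 → 7
  B-5 → 6
  D-A → 3
  8-6 → 2
  2-5 → D (borrow)
  6-B-1 → A (borrow)
  5-2-1 → 2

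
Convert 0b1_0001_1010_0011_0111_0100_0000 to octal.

Group the bits in threes: 001 000 110 100 011 011 101 000 000 → 106433500.

0o106433500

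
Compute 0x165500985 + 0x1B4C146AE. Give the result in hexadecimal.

0x31A115033

Add column by column in base 16, right to left:
  5+E = 3 carry 1
  8+A+1 = 3 carry 1
  9+6+1 = 0 carry 1
  0+4+1 = 5
  0+1 = 1
  5+C = 1 carry 1
  5+4+1 = A
  6+B = 1 carry 1
  1+1+1 = 3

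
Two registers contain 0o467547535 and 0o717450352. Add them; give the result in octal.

0o1407220107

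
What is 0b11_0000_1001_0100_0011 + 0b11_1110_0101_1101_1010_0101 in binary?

0b10000010110011011101000

Add column by column in base 2, right to left:
  1+1 = 0 carry 1
  1+0+1 = 0 carry 1
  0+1+1 = 0 carry 1
  0+0+1 = 1
  0+0 = 0
  0+1 = 1
  1+0 = 1
  0+1 = 1
  1+1 = 0 carry 1
  0+0+1 = 1
  0+1 = 1
  1+1 = 0 carry 1
  0+1+1 = 0 carry 1
  0+0+1 = 1
  0+1 = 1
  0+0 = 0
  1+0 = 1
  1+1 = 0 carry 1
  0+1+1 = 0 carry 1
  0+1+1 = 0 carry 1
  0+1+1 = 0 carry 1
  0+1+1 = 0 carry 1
  final carry 1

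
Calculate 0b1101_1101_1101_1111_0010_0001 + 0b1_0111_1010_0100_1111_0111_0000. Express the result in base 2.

Add column by column in base 2, right to left:
  1+0 = 1
  0+0 = 0
  0+0 = 0
  0+0 = 0
  0+1 = 1
  1+1 = 0 carry 1
  0+1+1 = 0 carry 1
  0+0+1 = 1
  1+1 = 0 carry 1
  1+1+1 = 1 carry 1
  1+1+1 = 1 carry 1
  1+1+1 = 1 carry 1
  1+0+1 = 0 carry 1
  0+0+1 = 1
  1+1 = 0 carry 1
  1+0+1 = 0 carry 1
  1+0+1 = 0 carry 1
  0+1+1 = 0 carry 1
  1+0+1 = 0 carry 1
  1+1+1 = 1 carry 1
  1+1+1 = 1 carry 1
  0+1+1 = 0 carry 1
  1+1+1 = 1 carry 1
  1+0+1 = 0 carry 1
  0+1+1 = 0 carry 1
  final carry 1

0b10010110000010111010010001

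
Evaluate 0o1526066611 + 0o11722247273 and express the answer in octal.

Add column by column in base 8, right to left:
  1+3 = 4
  1+7 = 0 carry 1
  6+2+1 = 1 carry 1
  6+7+1 = 6 carry 1
  6+4+1 = 3 carry 1
  0+2+1 = 3
  6+2 = 0 carry 1
  2+2+1 = 5
  5+7 = 4 carry 1
  1+1+1 = 3
  0+1 = 1

0o13450336104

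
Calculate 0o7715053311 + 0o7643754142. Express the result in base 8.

0o17561027453

Add column by column in base 8, right to left:
  1+2 = 3
  1+4 = 5
  3+1 = 4
  3+4 = 7
  5+5 = 2 carry 1
  0+7+1 = 0 carry 1
  5+3+1 = 1 carry 1
  1+4+1 = 6
  7+6 = 5 carry 1
  7+7+1 = 7 carry 1
  final carry 1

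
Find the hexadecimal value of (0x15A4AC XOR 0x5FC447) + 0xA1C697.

0xEC2782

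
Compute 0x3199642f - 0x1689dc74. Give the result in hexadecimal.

0x1b0f87bb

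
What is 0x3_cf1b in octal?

0o747433

Expand each hex digit to 4 bits: 3=0011 c=1100 f=1111 1=0001 b=1011.
Group the bits in threes: 111 100 111 100 011 011 → 747433.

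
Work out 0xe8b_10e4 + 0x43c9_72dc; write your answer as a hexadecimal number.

Add column by column in base 16, right to left:
  4+c = 0 carry 1
  e+d+1 = c carry 1
  0+2+1 = 3
  1+7 = 8
  b+9 = 4 carry 1
  8+c+1 = 5 carry 1
  e+3+1 = 2 carry 1
  0+4+1 = 5

0x525483c0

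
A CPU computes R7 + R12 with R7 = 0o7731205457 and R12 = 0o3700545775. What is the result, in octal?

0o13631753454

Add column by column in base 8, right to left:
  7+5 = 4 carry 1
  5+7+1 = 5 carry 1
  4+7+1 = 4 carry 1
  5+5+1 = 3 carry 1
  0+4+1 = 5
  2+5 = 7
  1+0 = 1
  3+0 = 3
  7+7 = 6 carry 1
  7+3+1 = 3 carry 1
  final carry 1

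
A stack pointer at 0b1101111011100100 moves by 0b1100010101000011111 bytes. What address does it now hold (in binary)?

0b1110000100100000011

Add column by column in base 2, right to left:
  0+1 = 1
  0+1 = 1
  1+1 = 0 carry 1
  0+1+1 = 0 carry 1
  0+1+1 = 0 carry 1
  1+0+1 = 0 carry 1
  1+0+1 = 0 carry 1
  1+0+1 = 0 carry 1
  0+0+1 = 1
  1+1 = 0 carry 1
  1+0+1 = 0 carry 1
  1+1+1 = 1 carry 1
  1+0+1 = 0 carry 1
  0+1+1 = 0 carry 1
  1+0+1 = 0 carry 1
  1+0+1 = 0 carry 1
  0+0+1 = 1
  0+1 = 1
  0+1 = 1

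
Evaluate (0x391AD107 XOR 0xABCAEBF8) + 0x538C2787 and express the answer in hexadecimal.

First 0x391AD107 XOR 0xABCAEBF8 = 0x92D03AFF.
Add column by column in base 16, right to left:
  F+7 = 6 carry 1
  F+8+1 = 8 carry 1
  A+7+1 = 2 carry 1
  3+2+1 = 6
  0+C = C
  D+8 = 5 carry 1
  2+3+1 = 6
  9+5 = E

0xE65C6286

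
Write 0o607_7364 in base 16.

Each octal digit is 3 bits: 6=110 0=000 7=111 7=111 3=011 6=110 4=100.
Group the bits into nibbles: 0001 1000 0111 1110 1111 0100 → 187EF4.

0x187EF4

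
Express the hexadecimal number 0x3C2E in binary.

0b11110000101110

Expand each hex digit to 4 bits: 3=0011 C=1100 2=0010 E=1110.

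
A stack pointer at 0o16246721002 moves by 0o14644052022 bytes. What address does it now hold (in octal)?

0o33112773024

Add column by column in base 8, right to left:
  2+2 = 4
  0+2 = 2
  0+0 = 0
  1+2 = 3
  2+5 = 7
  7+0 = 7
  6+4 = 2 carry 1
  4+4+1 = 1 carry 1
  2+6+1 = 1 carry 1
  6+4+1 = 3 carry 1
  1+1+1 = 3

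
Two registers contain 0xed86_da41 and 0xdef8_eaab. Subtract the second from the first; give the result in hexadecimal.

0xe8def96

Subtract column by column in base 16:
  1-b → 6 (borrow)
  4-a-1 → 9 (borrow)
  a-a-1 → f (borrow)
  d-e-1 → e (borrow)
  6-8-1 → d (borrow)
  8-f-1 → 8 (borrow)
  d-e-1 → e (borrow)
  e-d-1 → 0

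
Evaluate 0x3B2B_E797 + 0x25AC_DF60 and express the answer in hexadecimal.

Add column by column in base 16, right to left:
  7+0 = 7
  9+6 = F
  7+F = 6 carry 1
  E+D+1 = C carry 1
  B+C+1 = 8 carry 1
  2+A+1 = D
  B+5 = 0 carry 1
  3+2+1 = 6

0x60D8C6F7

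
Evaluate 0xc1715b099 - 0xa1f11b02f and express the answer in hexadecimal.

0x1f804006a

Subtract column by column in base 16:
  9-f → a (borrow)
  9-2-1 → 6
  0-0 → 0
  b-b → 0
  5-1 → 4
  1-1 → 0
  7-f → 8 (borrow)
  1-1-1 → f (borrow)
  c-a-1 → 1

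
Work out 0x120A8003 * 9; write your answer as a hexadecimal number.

0xA25E801B

Multiply each base-16 digit by 9, carrying:
  3×9 = 27 → write B carry 1
  0×9+1 = 1 → write 1
  0×9 = 0 → write 0
  8×9 = 72 → write 8 carry 4
  A×9+4 = 94 → write E carry 5
  0×9+5 = 5 → write 5
  2×9 = 18 → write 2 carry 1
  1×9+1 = 10 → write A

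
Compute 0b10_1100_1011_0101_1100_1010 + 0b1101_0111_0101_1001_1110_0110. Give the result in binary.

0b1000001000000111110110000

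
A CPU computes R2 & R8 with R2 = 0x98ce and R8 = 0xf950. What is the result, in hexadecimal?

0x9840

AND each hex digit independently (no carries):
  9&f=9, 8&9=8, c&5=4, e&0=0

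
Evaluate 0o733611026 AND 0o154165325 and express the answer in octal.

0o110001024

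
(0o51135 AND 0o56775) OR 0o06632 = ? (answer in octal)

0o51135 AND 0o56775 = 0o50135.
Then OR with 0o06632.

0o56737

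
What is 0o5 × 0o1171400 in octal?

Multiply each base-8 digit by 5, carrying:
  0×5 = 0 → write 0
  0×5 = 0 → write 0
  4×5 = 20 → write 4 carry 2
  1×5+2 = 7 → write 7
  7×5 = 35 → write 3 carry 4
  1×5+4 = 9 → write 1 carry 1
  1×5+1 = 6 → write 6

0o6137400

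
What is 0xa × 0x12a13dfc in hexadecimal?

Multiply each base-16 digit by 10, carrying:
  c×10 = 120 → write 8 carry 7
  f×10+7 = 157 → write d carry 9
  d×10+9 = 139 → write b carry 8
  3×10+8 = 38 → write 6 carry 2
  1×10+2 = 12 → write c
  a×10 = 100 → write 4 carry 6
  2×10+6 = 26 → write a carry 1
  1×10+1 = 11 → write b

0xba4c6bd8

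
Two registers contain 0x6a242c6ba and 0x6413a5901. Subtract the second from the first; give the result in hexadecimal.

0x61086db9

Subtract column by column in base 16:
  a-1 → 9
  b-0 → b
  6-9 → d (borrow)
  c-5-1 → 6
  2-a → 8 (borrow)
  4-3-1 → 0
  2-1 → 1
  a-4 → 6
  6-6 → 0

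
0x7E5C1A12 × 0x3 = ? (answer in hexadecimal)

Multiply each base-16 digit by 3, carrying:
  2×3 = 6 → write 6
  1×3 = 3 → write 3
  A×3 = 30 → write E carry 1
  1×3+1 = 4 → write 4
  C×3 = 36 → write 4 carry 2
  5×3+2 = 17 → write 1 carry 1
  E×3+1 = 43 → write B carry 2
  7×3+2 = 23 → write 7 carry 1
  remaining carry: 1

0x17B144E36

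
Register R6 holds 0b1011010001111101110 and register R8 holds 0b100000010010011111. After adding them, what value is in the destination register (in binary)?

0b1111010100010001101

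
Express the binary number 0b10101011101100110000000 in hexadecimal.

0x55d980

Group the bits into nibbles: 0101 0101 1101 1001 1000 0000 → 55d980.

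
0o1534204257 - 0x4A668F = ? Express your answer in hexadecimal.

0o1534204257 = 0xD7108AF in hexadecimal.
Subtract column by column in base 16:
  F-F → 0
  A-8 → 2
  8-6 → 2
  0-6 → A (borrow)
  1-A-1 → 6 (borrow)
  7-4-1 → 2
  D-0 → D

0xD26A220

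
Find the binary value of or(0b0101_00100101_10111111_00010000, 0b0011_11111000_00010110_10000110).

0b0111111111011011111110010110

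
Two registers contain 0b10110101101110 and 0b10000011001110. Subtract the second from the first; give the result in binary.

Subtract column by column in base 2:
  0-0 → 0
  1-1 → 0
  1-1 → 0
  1-1 → 0
  0-0 → 0
  1-0 → 1
  1-1 → 0
  0-1 → 1 (borrow)
  1-0-1 → 0
  0-0 → 0
  1-0 → 1
  1-0 → 1
  0-0 → 0
  1-1 → 0

0b110010100000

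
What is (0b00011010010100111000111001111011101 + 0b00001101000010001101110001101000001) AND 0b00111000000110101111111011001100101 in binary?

0b100000000110000110101011000000100

Add column by column in base 2, right to left:
  1+1 = 0 carry 1
  0+0+1 = 1
  1+0 = 1
  1+0 = 1
  1+0 = 1
  0+0 = 0
  1+1 = 0 carry 1
  1+0+1 = 0 carry 1
  1+1+1 = 1 carry 1
  1+1+1 = 1 carry 1
  0+0+1 = 1
  0+0 = 0
  1+0 = 1
  1+1 = 0 carry 1
  1+1+1 = 1 carry 1
  0+1+1 = 0 carry 1
  0+0+1 = 1
  0+1 = 1
  1+1 = 0 carry 1
  1+0+1 = 0 carry 1
  1+0+1 = 0 carry 1
  0+0+1 = 1
  0+1 = 1
  1+0 = 1
  0+0 = 0
  1+0 = 1
  0+0 = 0
  0+1 = 1
  1+0 = 1
  0+1 = 1
  1+1 = 0 carry 1
  1+0+1 = 0 carry 1
  final carry 1
Sum = 0b100111010111000110101011100011110; now AND with 0b00111000000110101111111011001100101:
  00100111010111000110101011100011110
& 00111000000110101111111011001100101
= 00100000000110000110101011000000100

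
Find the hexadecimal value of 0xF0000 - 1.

The trailing 4 digits are 0, so subtracting 1 borrows through: they become F and the next digit up decrements.

0xEFFFF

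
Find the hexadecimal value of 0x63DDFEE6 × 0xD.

Multiply each base-16 digit by 13, carrying:
  6×13 = 78 → write E carry 4
  E×13+4 = 186 → write A carry 11
  E×13+11 = 193 → write 1 carry 12
  F×13+12 = 207 → write F carry 12
  D×13+12 = 181 → write 5 carry 11
  D×13+11 = 180 → write 4 carry 11
  3×13+11 = 50 → write 2 carry 3
  6×13+3 = 81 → write 1 carry 5
  remaining carry: 5

0x51245F1AE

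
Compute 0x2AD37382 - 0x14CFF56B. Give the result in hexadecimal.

0x16037E17

Subtract column by column in base 16:
  2-B → 7 (borrow)
  8-6-1 → 1
  3-5 → E (borrow)
  7-F-1 → 7 (borrow)
  3-F-1 → 3 (borrow)
  D-C-1 → 0
  A-4 → 6
  2-1 → 1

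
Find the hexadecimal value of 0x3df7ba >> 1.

0x1efbdd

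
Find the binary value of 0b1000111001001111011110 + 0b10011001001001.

Add column by column in base 2, right to left:
  0+1 = 1
  1+0 = 1
  1+0 = 1
  1+1 = 0 carry 1
  1+0+1 = 0 carry 1
  0+0+1 = 1
  1+1 = 0 carry 1
  1+0+1 = 0 carry 1
  1+0+1 = 0 carry 1
  1+1+1 = 1 carry 1
  0+1+1 = 0 carry 1
  0+0+1 = 1
  1+0 = 1
  0+1 = 1
  0+0 = 0
  1+0 = 1
  1+0 = 1
  1+0 = 1
  0+0 = 0
  0+0 = 0
  0+0 = 0
  1+0 = 1

0b1000111011101000100111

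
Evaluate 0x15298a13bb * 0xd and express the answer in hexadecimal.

Multiply each base-16 digit by 13, carrying:
  b×13 = 143 → write f carry 8
  b×13+8 = 151 → write 7 carry 9
  3×13+9 = 48 → write 0 carry 3
  1×13+3 = 16 → write 0 carry 1
  a×13+1 = 131 → write 3 carry 8
  8×13+8 = 112 → write 0 carry 7
  9×13+7 = 124 → write c carry 7
  2×13+7 = 33 → write 1 carry 2
  5×13+2 = 67 → write 3 carry 4
  1×13+4 = 17 → write 1 carry 1
  remaining carry: 1

0x1131c03007f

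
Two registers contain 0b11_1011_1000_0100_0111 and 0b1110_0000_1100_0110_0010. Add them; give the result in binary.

Add column by column in base 2, right to left:
  1+0 = 1
  1+1 = 0 carry 1
  1+0+1 = 0 carry 1
  0+0+1 = 1
  0+0 = 0
  0+1 = 1
  1+1 = 0 carry 1
  0+0+1 = 1
  0+0 = 0
  0+0 = 0
  0+1 = 1
  1+1 = 0 carry 1
  1+0+1 = 0 carry 1
  1+0+1 = 0 carry 1
  0+0+1 = 1
  1+0 = 1
  1+0 = 1
  1+1 = 0 carry 1
  0+1+1 = 0 carry 1
  0+1+1 = 0 carry 1
  final carry 1

0b100011100010010101001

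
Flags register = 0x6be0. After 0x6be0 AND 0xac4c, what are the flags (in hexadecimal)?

0x2840

AND each hex digit independently (no carries):
  6&a=2, b&c=8, e&4=4, 0&c=0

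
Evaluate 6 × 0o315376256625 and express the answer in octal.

Multiply each base-8 digit by 6, carrying:
  5×6 = 30 → write 6 carry 3
  2×6+3 = 15 → write 7 carry 1
  6×6+1 = 37 → write 5 carry 4
  6×6+4 = 40 → write 0 carry 5
  5×6+5 = 35 → write 3 carry 4
  2×6+4 = 16 → write 0 carry 2
  6×6+2 = 38 → write 6 carry 4
  7×6+4 = 46 → write 6 carry 5
  3×6+5 = 23 → write 7 carry 2
  5×6+2 = 32 → write 0 carry 4
  1×6+4 = 10 → write 2 carry 1
  3×6+1 = 19 → write 3 carry 2
  remaining carry: 2

0o2320766030576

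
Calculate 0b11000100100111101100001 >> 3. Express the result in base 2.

0b11000100100111101100

Right shift by 3: drop the 3 least-significant bits.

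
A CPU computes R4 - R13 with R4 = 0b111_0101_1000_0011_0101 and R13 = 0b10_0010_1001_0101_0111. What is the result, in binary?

0b1010010111011011110

Subtract column by column in base 2:
  1-1 → 0
  0-1 → 1 (borrow)
  1-1-1 → 1 (borrow)
  0-0-1 → 1 (borrow)
  1-1-1 → 1 (borrow)
  1-0-1 → 0
  0-1 → 1 (borrow)
  0-0-1 → 1 (borrow)
  0-1-1 → 0 (borrow)
  0-0-1 → 1 (borrow)
  0-0-1 → 1 (borrow)
  1-1-1 → 1 (borrow)
  1-0-1 → 0
  0-1 → 1 (borrow)
  1-0-1 → 0
  0-0 → 0
  1-0 → 1
  1-1 → 0
  1-0 → 1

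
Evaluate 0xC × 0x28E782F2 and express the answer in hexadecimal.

Multiply each base-16 digit by 12, carrying:
  2×12 = 24 → write 8 carry 1
  F×12+1 = 181 → write 5 carry 11
  2×12+11 = 35 → write 3 carry 2
  8×12+2 = 98 → write 2 carry 6
  7×12+6 = 90 → write A carry 5
  E×12+5 = 173 → write D carry 10
  8×12+10 = 106 → write A carry 6
  2×12+6 = 30 → write E carry 1
  remaining carry: 1

0x1EADA2358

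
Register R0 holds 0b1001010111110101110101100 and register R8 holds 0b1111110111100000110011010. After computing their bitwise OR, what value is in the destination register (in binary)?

0b1111110111110101110111110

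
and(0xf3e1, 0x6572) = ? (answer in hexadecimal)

0x6160

AND each hex digit independently (no carries):
  f&6=6, 3&5=1, e&7=6, 1&2=0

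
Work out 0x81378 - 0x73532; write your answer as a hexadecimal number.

Subtract column by column in base 16:
  8-2 → 6
  7-3 → 4
  3-5 → E (borrow)
  1-3-1 → D (borrow)
  8-7-1 → 0

0xDE46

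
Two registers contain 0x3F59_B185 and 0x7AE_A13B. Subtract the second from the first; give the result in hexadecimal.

Subtract column by column in base 16:
  5-B → A (borrow)
  8-3-1 → 4
  1-1 → 0
  B-A → 1
  9-E → B (borrow)
  5-A-1 → A (borrow)
  F-7-1 → 7
  3-0 → 3

0x37AB104A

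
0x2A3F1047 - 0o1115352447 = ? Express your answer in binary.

0b100001000010010011101100100000

0x2A3F1047 = 0b101010001111110001000001000111 in binary.
0o1115352447 = 0b1001001101011101010100100111 in binary.
Subtract column by column in base 2:
  1-1 → 0
  1-1 → 0
  1-1 → 0
  0-0 → 0
  0-0 → 0
  0-1 → 1 (borrow)
  1-0-1 → 0
  0-0 → 0
  0-1 → 1 (borrow)
  0-0-1 → 1 (borrow)
  0-1-1 → 0 (borrow)
  0-0-1 → 1 (borrow)
  1-1-1 → 1 (borrow)
  0-0-1 → 1 (borrow)
  0-1-1 → 0 (borrow)
  0-1-1 → 0 (borrow)
  1-1-1 → 1 (borrow)
  1-0-1 → 0
  1-1 → 0
  1-0 → 1
  1-1 → 0
  1-1 → 0
  0-0 → 0
  0-0 → 0
  0-1 → 1 (borrow)
  1-0-1 → 0
  0-0 → 0
  1-1 → 0
  0-0 → 0
  1-0 → 1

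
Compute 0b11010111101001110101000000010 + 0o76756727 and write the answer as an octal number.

0b11010111101001110101000000010 = 0o3275165002 in octal.
Add column by column in base 8, right to left:
  2+7 = 1 carry 1
  0+2+1 = 3
  0+7 = 7
  5+6 = 3 carry 1
  6+5+1 = 4 carry 1
  1+7+1 = 1 carry 1
  5+6+1 = 4 carry 1
  7+7+1 = 7 carry 1
  2+0+1 = 3
  3+0 = 3

0o3374143731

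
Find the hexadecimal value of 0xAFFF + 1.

The trailing 3 digits are F (max in base 16), so adding 1 cascades: they roll to 0 and the next digit up increments.

0xB000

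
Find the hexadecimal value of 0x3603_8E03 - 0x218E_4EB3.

0x14753F50

Subtract column by column in base 16:
  3-3 → 0
  0-B → 5 (borrow)
  E-E-1 → F (borrow)
  8-4-1 → 3
  3-E → 5 (borrow)
  0-8-1 → 7 (borrow)
  6-1-1 → 4
  3-2 → 1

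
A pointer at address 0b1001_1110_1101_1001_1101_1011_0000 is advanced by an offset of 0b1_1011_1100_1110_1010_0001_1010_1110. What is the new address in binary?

0b100101101111000011111101011110

Add column by column in base 2, right to left:
  0+0 = 0
  0+1 = 1
  0+1 = 1
  0+1 = 1
  1+0 = 1
  1+1 = 0 carry 1
  0+0+1 = 1
  1+1 = 0 carry 1
  1+1+1 = 1 carry 1
  0+0+1 = 1
  1+0 = 1
  1+0 = 1
  1+0 = 1
  0+1 = 1
  0+0 = 0
  1+1 = 0 carry 1
  1+0+1 = 0 carry 1
  0+1+1 = 0 carry 1
  1+1+1 = 1 carry 1
  1+1+1 = 1 carry 1
  0+0+1 = 1
  1+0 = 1
  1+1 = 0 carry 1
  1+1+1 = 1 carry 1
  1+1+1 = 1 carry 1
  0+1+1 = 0 carry 1
  0+0+1 = 1
  1+1 = 0 carry 1
  0+1+1 = 0 carry 1
  final carry 1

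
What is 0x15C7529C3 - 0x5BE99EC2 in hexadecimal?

Subtract column by column in base 16:
  3-2 → 1
  C-C → 0
  9-E → B (borrow)
  2-9-1 → 8 (borrow)
  5-9-1 → B (borrow)
  7-E-1 → 8 (borrow)
  C-B-1 → 0
  5-5 → 0
  1-0 → 1

0x1008B8B01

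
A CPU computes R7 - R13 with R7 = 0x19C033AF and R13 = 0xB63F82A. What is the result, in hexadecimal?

Subtract column by column in base 16:
  F-A → 5
  A-2 → 8
  3-8 → B (borrow)
  3-F-1 → 3 (borrow)
  0-3-1 → C (borrow)
  C-6-1 → 5
  9-B → E (borrow)
  1-0-1 → 0

0xE5C3B85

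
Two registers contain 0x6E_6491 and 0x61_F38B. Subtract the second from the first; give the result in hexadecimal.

Subtract column by column in base 16:
  1-B → 6 (borrow)
  9-8-1 → 0
  4-3 → 1
  6-F → 7 (borrow)
  E-1-1 → C
  6-6 → 0

0xC7106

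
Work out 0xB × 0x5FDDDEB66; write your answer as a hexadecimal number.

0x41E8891D62

Multiply each base-16 digit by 11, carrying:
  6×11 = 66 → write 2 carry 4
  6×11+4 = 70 → write 6 carry 4
  B×11+4 = 125 → write D carry 7
  E×11+7 = 161 → write 1 carry 10
  D×11+10 = 153 → write 9 carry 9
  D×11+9 = 152 → write 8 carry 9
  D×11+9 = 152 → write 8 carry 9
  F×11+9 = 174 → write E carry 10
  5×11+10 = 65 → write 1 carry 4
  remaining carry: 4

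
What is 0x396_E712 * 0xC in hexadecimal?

Multiply each base-16 digit by 12, carrying:
  2×12 = 24 → write 8 carry 1
  1×12+1 = 13 → write D
  7×12 = 84 → write 4 carry 5
  E×12+5 = 173 → write D carry 10
  6×12+10 = 82 → write 2 carry 5
  9×12+5 = 113 → write 1 carry 7
  3×12+7 = 43 → write B carry 2
  remaining carry: 2

0x2B12D4D8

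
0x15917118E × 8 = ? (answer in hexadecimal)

0xAC8B88C70

Multiply each base-16 digit by 8, carrying:
  E×8 = 112 → write 0 carry 7
  8×8+7 = 71 → write 7 carry 4
  1×8+4 = 12 → write C
  1×8 = 8 → write 8
  7×8 = 56 → write 8 carry 3
  1×8+3 = 11 → write B
  9×8 = 72 → write 8 carry 4
  5×8+4 = 44 → write C carry 2
  1×8+2 = 10 → write A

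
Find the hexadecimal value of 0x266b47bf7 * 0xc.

0x1cd075cf94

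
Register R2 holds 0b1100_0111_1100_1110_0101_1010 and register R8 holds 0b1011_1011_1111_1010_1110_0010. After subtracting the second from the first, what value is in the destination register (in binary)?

0b10111101001101111000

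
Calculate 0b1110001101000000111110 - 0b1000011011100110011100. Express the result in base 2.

0b101110001011010100010

Subtract column by column in base 2:
  0-0 → 0
  1-0 → 1
  1-1 → 0
  1-1 → 0
  1-1 → 0
  1-0 → 1
  0-0 → 0
  0-1 → 1 (borrow)
  0-1-1 → 0 (borrow)
  0-0-1 → 1 (borrow)
  0-0-1 → 1 (borrow)
  0-1-1 → 0 (borrow)
  1-1-1 → 1 (borrow)
  0-1-1 → 0 (borrow)
  1-0-1 → 0
  1-1 → 0
  0-1 → 1 (borrow)
  0-0-1 → 1 (borrow)
  0-0-1 → 1 (borrow)
  1-0-1 → 0
  1-0 → 1
  1-1 → 0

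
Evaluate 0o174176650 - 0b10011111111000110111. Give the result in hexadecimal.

0o174176650 = 0x1F0FDA8 in hexadecimal.
0b10011111111000110111 = 0x9FE37 in hexadecimal.
Subtract column by column in base 16:
  8-7 → 1
  A-3 → 7
  D-E → F (borrow)
  F-F-1 → F (borrow)
  0-9-1 → 6 (borrow)
  F-0-1 → E
  1-0 → 1

0x1E6FF71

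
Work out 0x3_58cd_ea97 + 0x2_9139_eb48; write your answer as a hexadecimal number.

Add column by column in base 16, right to left:
  7+8 = f
  9+4 = d
  a+b = 5 carry 1
  e+e+1 = d carry 1
  d+9+1 = 7 carry 1
  c+3+1 = 0 carry 1
  8+1+1 = a
  5+9 = e
  3+2 = 5

0x5ea07d5df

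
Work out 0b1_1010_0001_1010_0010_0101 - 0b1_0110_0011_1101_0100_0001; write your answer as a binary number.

0b111101110011100100

Subtract column by column in base 2:
  1-1 → 0
  0-0 → 0
  1-0 → 1
  0-0 → 0
  0-0 → 0
  1-0 → 1
  0-1 → 1 (borrow)
  0-0-1 → 1 (borrow)
  0-1-1 → 0 (borrow)
  1-0-1 → 0
  0-1 → 1 (borrow)
  1-1-1 → 1 (borrow)
  1-1-1 → 1 (borrow)
  0-1-1 → 0 (borrow)
  0-0-1 → 1 (borrow)
  0-0-1 → 1 (borrow)
  0-0-1 → 1 (borrow)
  1-1-1 → 1 (borrow)
  0-1-1 → 0 (borrow)
  1-0-1 → 0
  1-1 → 0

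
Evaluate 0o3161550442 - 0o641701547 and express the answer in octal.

0o2317646673

Subtract column by column in base 8:
  2-7 → 3 (borrow)
  4-4-1 → 7 (borrow)
  4-5-1 → 6 (borrow)
  0-1-1 → 6 (borrow)
  5-0-1 → 4
  5-7 → 6 (borrow)
  1-1-1 → 7 (borrow)
  6-4-1 → 1
  1-6 → 3 (borrow)
  3-0-1 → 2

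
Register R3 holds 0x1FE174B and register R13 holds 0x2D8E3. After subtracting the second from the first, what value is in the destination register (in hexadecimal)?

Subtract column by column in base 16:
  B-3 → 8
  4-E → 6 (borrow)
  7-8-1 → E (borrow)
  1-D-1 → 3 (borrow)
  E-2-1 → B
  F-0 → F
  1-0 → 1

0x1FB3E68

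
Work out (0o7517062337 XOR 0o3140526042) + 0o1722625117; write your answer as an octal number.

0o6402371514

First 0o7517062337 XOR 0o3140526042 = 0o4457544375.
Add column by column in base 8, right to left:
  5+7 = 4 carry 1
  7+1+1 = 1 carry 1
  3+1+1 = 5
  4+5 = 1 carry 1
  4+2+1 = 7
  5+6 = 3 carry 1
  7+2+1 = 2 carry 1
  5+2+1 = 0 carry 1
  4+7+1 = 4 carry 1
  4+1+1 = 6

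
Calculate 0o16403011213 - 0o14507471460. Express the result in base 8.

0o1673317533

Subtract column by column in base 8:
  3-0 → 3
  1-6 → 3 (borrow)
  2-4-1 → 5 (borrow)
  1-1-1 → 7 (borrow)
  1-7-1 → 1 (borrow)
  0-4-1 → 3 (borrow)
  3-7-1 → 3 (borrow)
  0-0-1 → 7 (borrow)
  4-5-1 → 6 (borrow)
  6-4-1 → 1
  1-1 → 0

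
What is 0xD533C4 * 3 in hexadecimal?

0x27F9B4C

Multiply each base-16 digit by 3, carrying:
  4×3 = 12 → write C
  C×3 = 36 → write 4 carry 2
  3×3+2 = 11 → write B
  3×3 = 9 → write 9
  5×3 = 15 → write F
  D×3 = 39 → write 7 carry 2
  remaining carry: 2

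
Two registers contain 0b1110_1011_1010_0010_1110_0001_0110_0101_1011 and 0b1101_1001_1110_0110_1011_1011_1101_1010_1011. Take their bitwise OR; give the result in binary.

0b111110111110011011111011111111111011

OR bit by bit (1 where either bit is 1):
  111010111010001011100001011001011011
| 110110011110011010111011110110101011
= 111110111110011011111011111111111011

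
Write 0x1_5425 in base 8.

Expand each hex digit to 4 bits: 1=0001 5=0101 4=0100 2=0010 5=0101.
Group the bits in threes: 010 101 010 000 100 101 → 252045.

0o252045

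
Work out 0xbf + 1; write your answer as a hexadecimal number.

The trailing 1 digit is F (max in base 16), so adding 1 cascades: they roll to 0 and the next digit up increments.

0xc0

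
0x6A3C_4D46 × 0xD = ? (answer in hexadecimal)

0x5650FEC8E

Multiply each base-16 digit by 13, carrying:
  6×13 = 78 → write E carry 4
  4×13+4 = 56 → write 8 carry 3
  D×13+3 = 172 → write C carry 10
  4×13+10 = 62 → write E carry 3
  C×13+3 = 159 → write F carry 9
  3×13+9 = 48 → write 0 carry 3
  A×13+3 = 133 → write 5 carry 8
  6×13+8 = 86 → write 6 carry 5
  remaining carry: 5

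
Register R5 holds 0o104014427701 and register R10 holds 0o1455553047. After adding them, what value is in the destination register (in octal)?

Add column by column in base 8, right to left:
  1+7 = 0 carry 1
  0+4+1 = 5
  7+0 = 7
  7+3 = 2 carry 1
  2+5+1 = 0 carry 1
  4+5+1 = 2 carry 1
  4+5+1 = 2 carry 1
  1+5+1 = 7
  0+4 = 4
  4+1 = 5
  0+0 = 0
  1+0 = 1

0o105472202750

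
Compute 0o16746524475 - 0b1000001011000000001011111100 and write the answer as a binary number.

0o16746524475 = 0b1110111100110101010100100111101 in binary.
Subtract column by column in base 2:
  1-0 → 1
  0-0 → 0
  1-1 → 0
  1-1 → 0
  1-1 → 0
  1-1 → 0
  0-1 → 1 (borrow)
  0-1-1 → 0 (borrow)
  1-0-1 → 0
  0-1 → 1 (borrow)
  0-0-1 → 1 (borrow)
  1-0-1 → 0
  0-0 → 0
  1-0 → 1
  0-0 → 0
  1-0 → 1
  0-0 → 0
  1-0 → 1
  0-1 → 1 (borrow)
  1-1-1 → 1 (borrow)
  1-0-1 → 0
  0-1 → 1 (borrow)
  0-0-1 → 1 (borrow)
  1-0-1 → 0
  1-0 → 1
  1-0 → 1
  1-0 → 1
  0-1 → 1 (borrow)
  1-0-1 → 0
  1-0 → 1
  1-0 → 1

0b1101111011011101010011001000001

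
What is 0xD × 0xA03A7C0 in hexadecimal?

0x822F84C0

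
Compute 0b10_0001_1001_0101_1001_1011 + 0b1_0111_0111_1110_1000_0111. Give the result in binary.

0b1110010001010000100010

Add column by column in base 2, right to left:
  1+1 = 0 carry 1
  1+1+1 = 1 carry 1
  0+1+1 = 0 carry 1
  1+0+1 = 0 carry 1
  1+0+1 = 0 carry 1
  0+0+1 = 1
  0+0 = 0
  1+1 = 0 carry 1
  1+0+1 = 0 carry 1
  0+1+1 = 0 carry 1
  1+1+1 = 1 carry 1
  0+1+1 = 0 carry 1
  1+1+1 = 1 carry 1
  0+1+1 = 0 carry 1
  0+1+1 = 0 carry 1
  1+0+1 = 0 carry 1
  1+1+1 = 1 carry 1
  0+1+1 = 0 carry 1
  0+1+1 = 0 carry 1
  0+0+1 = 1
  0+1 = 1
  1+0 = 1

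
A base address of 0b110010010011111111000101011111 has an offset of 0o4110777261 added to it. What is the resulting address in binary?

0b1010011011100111111000000010000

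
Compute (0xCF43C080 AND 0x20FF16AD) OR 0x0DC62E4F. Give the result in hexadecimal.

0xDC72ECF

0xCF43C080 AND 0x20FF16AD = 0x00430080.
Then OR with 0x0DC62E4F.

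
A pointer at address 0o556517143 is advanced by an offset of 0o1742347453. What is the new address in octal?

0o2521066616

Add column by column in base 8, right to left:
  3+3 = 6
  4+5 = 1 carry 1
  1+4+1 = 6
  7+7 = 6 carry 1
  1+4+1 = 6
  5+3 = 0 carry 1
  6+2+1 = 1 carry 1
  5+4+1 = 2 carry 1
  5+7+1 = 5 carry 1
  0+1+1 = 2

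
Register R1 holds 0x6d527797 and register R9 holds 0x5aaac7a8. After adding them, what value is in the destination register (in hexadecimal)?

0xc7fd3f3f

Add column by column in base 16, right to left:
  7+8 = f
  9+a = 3 carry 1
  7+7+1 = f
  7+c = 3 carry 1
  2+a+1 = d
  5+a = f
  d+a = 7 carry 1
  6+5+1 = c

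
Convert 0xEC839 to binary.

0b11101100100000111001

Expand each hex digit to 4 bits: E=1110 C=1100 8=1000 3=0011 9=1001.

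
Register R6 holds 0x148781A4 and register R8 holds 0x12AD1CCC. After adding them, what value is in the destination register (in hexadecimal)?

Add column by column in base 16, right to left:
  4+C = 0 carry 1
  A+C+1 = 7 carry 1
  1+C+1 = E
  8+1 = 9
  7+D = 4 carry 1
  8+A+1 = 3 carry 1
  4+2+1 = 7
  1+1 = 2

0x27349E70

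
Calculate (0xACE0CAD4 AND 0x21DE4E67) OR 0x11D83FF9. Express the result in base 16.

0x31D87FFD

0xACE0CAD4 AND 0x21DE4E67 = 0x20C04A44.
Then OR with 0x11D83FF9.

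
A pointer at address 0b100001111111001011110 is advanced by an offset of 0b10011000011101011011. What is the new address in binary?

0b110101000010110111001

Add column by column in base 2, right to left:
  0+1 = 1
  1+1 = 0 carry 1
  1+0+1 = 0 carry 1
  1+1+1 = 1 carry 1
  1+1+1 = 1 carry 1
  0+0+1 = 1
  1+1 = 0 carry 1
  0+0+1 = 1
  0+1 = 1
  1+1 = 0 carry 1
  1+1+1 = 1 carry 1
  1+0+1 = 0 carry 1
  1+0+1 = 0 carry 1
  1+0+1 = 0 carry 1
  1+0+1 = 0 carry 1
  1+1+1 = 1 carry 1
  0+1+1 = 0 carry 1
  0+0+1 = 1
  0+0 = 0
  0+1 = 1
  1+0 = 1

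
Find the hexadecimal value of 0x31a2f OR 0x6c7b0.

0x7dfbf

OR each hex digit independently (no carries):
  3|6=7, 1|c=d, a|7=f, 2|b=b, f|0=f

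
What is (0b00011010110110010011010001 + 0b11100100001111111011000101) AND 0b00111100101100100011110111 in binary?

0b111100000100000010010110

Add column by column in base 2, right to left:
  1+1 = 0 carry 1
  0+0+1 = 1
  0+1 = 1
  0+0 = 0
  1+0 = 1
  0+0 = 0
  1+1 = 0 carry 1
  1+1+1 = 1 carry 1
  0+0+1 = 1
  0+1 = 1
  1+1 = 0 carry 1
  0+1+1 = 0 carry 1
  0+1+1 = 0 carry 1
  1+1+1 = 1 carry 1
  1+1+1 = 1 carry 1
  0+1+1 = 0 carry 1
  1+0+1 = 0 carry 1
  1+0+1 = 0 carry 1
  0+0+1 = 1
  1+0 = 1
  0+1 = 1
  1+0 = 1
  1+0 = 1
  0+1 = 1
  0+1 = 1
  0+1 = 1
Sum = 0b11111111000110001110010110; now AND with 0b00111100101100100011110111:
  11111111000110001110010110
& 00111100101100100011110111
= 00111100000100000010010110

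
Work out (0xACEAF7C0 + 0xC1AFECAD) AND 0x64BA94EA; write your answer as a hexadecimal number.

Add column by column in base 16, right to left:
  0+D = D
  C+A = 6 carry 1
  7+C+1 = 4 carry 1
  F+E+1 = E carry 1
  A+F+1 = A carry 1
  E+A+1 = 9 carry 1
  C+1+1 = E
  A+C = 6 carry 1
  final carry 1
Sum = 0x16E9AE46D; now AND with 0x64BA94EA:
  1&0=0, 6&6=6, E&4=4, 9&B=9, A&A=A, E&9=8, 4&4=4, 6&E=6, D&A=8

0x649A8468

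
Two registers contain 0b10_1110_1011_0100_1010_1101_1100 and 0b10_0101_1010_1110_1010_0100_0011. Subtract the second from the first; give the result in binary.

Subtract column by column in base 2:
  0-1 → 1 (borrow)
  0-1-1 → 0 (borrow)
  1-0-1 → 0
  1-0 → 1
  1-0 → 1
  0-0 → 0
  1-1 → 0
  1-0 → 1
  0-0 → 0
  1-1 → 0
  0-0 → 0
  1-1 → 0
  0-0 → 0
  0-1 → 1 (borrow)
  1-1-1 → 1 (borrow)
  0-1-1 → 0 (borrow)
  1-0-1 → 0
  1-1 → 0
  0-0 → 0
  1-1 → 0
  0-1 → 1 (borrow)
  1-0-1 → 0
  1-1 → 0
  1-0 → 1
  0-0 → 0
  1-1 → 0

0b100100000110000010011001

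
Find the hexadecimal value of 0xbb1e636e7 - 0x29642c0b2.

0x91ba37635

Subtract column by column in base 16:
  7-2 → 5
  e-b → 3
  6-0 → 6
  3-c → 7 (borrow)
  6-2-1 → 3
  e-4 → a
  1-6 → b (borrow)
  b-9-1 → 1
  b-2 → 9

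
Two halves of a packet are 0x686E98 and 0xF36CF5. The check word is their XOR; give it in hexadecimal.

XOR each hex digit independently (no carries):
  6^F=9, 8^3=B, 6^6=0, E^C=2, 9^F=6, 8^5=D

0x9B026D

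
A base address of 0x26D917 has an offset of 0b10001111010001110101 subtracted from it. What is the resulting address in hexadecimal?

0b10001111010001110101 = 0x8F475 in hexadecimal.
Subtract column by column in base 16:
  7-5 → 2
  1-7 → A (borrow)
  9-4-1 → 4
  D-F → E (borrow)
  6-8-1 → D (borrow)
  2-0-1 → 1

0x1DE4A2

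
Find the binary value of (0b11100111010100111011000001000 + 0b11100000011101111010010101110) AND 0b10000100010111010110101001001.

Add column by column in base 2, right to left:
  0+0 = 0
  0+1 = 1
  0+1 = 1
  1+1 = 0 carry 1
  0+0+1 = 1
  0+1 = 1
  0+0 = 0
  0+1 = 1
  0+0 = 0
  1+0 = 1
  1+1 = 0 carry 1
  0+0+1 = 1
  1+1 = 0 carry 1
  1+1+1 = 1 carry 1
  1+1+1 = 1 carry 1
  0+1+1 = 0 carry 1
  0+0+1 = 1
  1+1 = 0 carry 1
  0+1+1 = 0 carry 1
  1+1+1 = 1 carry 1
  0+0+1 = 1
  1+0 = 1
  1+0 = 1
  1+0 = 1
  0+0 = 0
  0+0 = 0
  1+1 = 0 carry 1
  1+1+1 = 1 carry 1
  1+1+1 = 1 carry 1
  final carry 1
Sum = 0b111000111110010110101010110110; now AND with 0b10000100010111010110101001001:
  111000111110010110101010110110
& 010000100010111010110101001001
= 010000100010010010100000000000

0b10000100010010010100000000000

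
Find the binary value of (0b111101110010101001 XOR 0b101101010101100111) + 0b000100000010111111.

0b10100101010001101

First 0b111101110010101001 XOR 0b101101010101100111 = 0b010000100111001110.
Add column by column in base 2, right to left:
  0+1 = 1
  1+1 = 0 carry 1
  1+1+1 = 1 carry 1
  1+1+1 = 1 carry 1
  0+1+1 = 0 carry 1
  0+1+1 = 0 carry 1
  1+0+1 = 0 carry 1
  1+1+1 = 1 carry 1
  1+0+1 = 0 carry 1
  0+0+1 = 1
  0+0 = 0
  1+0 = 1
  0+0 = 0
  0+0 = 0
  0+1 = 1
  0+0 = 0
  1+0 = 1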